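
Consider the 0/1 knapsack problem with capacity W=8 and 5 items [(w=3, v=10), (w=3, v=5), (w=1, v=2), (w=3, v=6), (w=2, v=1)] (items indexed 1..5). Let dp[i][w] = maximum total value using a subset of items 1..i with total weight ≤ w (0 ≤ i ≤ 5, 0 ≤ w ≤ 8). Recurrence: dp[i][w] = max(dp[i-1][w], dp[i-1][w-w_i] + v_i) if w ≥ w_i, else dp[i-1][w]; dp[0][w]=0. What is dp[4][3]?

10

i\w   0   1   2   3   4   5   6   7   8
  0   0   0   0   0   0   0   0   0   0
  1   0   0   0  10  10  10  10  10  10
  2   0   0   0  10  10  10  15  15  15
  3   0   2   2  10  12  12  15  17  17
  4   0   2   2  10  12  12  16  18  18
  5   0   2   2  10  12  12  16  18  18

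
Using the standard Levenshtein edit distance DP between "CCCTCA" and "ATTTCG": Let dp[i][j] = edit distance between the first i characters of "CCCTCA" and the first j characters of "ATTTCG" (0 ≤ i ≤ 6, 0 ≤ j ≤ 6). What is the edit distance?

   ''  A  T  T  T  C  G
''  0  1  2  3  4  5  6
 C  1  1  2  3  4  4  5
 C  2  2  2  3  4  4  5
 C  3  3  3  3  4  4  5
 T  4  4  3  3  3  4  5
 C  5  5  4  4  4  3  4
 A  6  5  5  5  5  4  4

4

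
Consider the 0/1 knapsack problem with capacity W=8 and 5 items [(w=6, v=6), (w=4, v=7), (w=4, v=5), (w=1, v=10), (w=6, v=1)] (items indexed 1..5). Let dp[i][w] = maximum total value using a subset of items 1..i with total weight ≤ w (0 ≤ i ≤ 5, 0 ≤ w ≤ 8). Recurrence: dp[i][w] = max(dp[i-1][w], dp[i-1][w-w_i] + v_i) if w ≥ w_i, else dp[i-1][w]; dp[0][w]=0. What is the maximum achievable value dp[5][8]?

17

i\w   0   1   2   3   4   5   6   7   8
  0   0   0   0   0   0   0   0   0   0
  1   0   0   0   0   0   0   6   6   6
  2   0   0   0   0   7   7   7   7   7
  3   0   0   0   0   7   7   7   7  12
  4   0  10  10  10  10  17  17  17  17
  5   0  10  10  10  10  17  17  17  17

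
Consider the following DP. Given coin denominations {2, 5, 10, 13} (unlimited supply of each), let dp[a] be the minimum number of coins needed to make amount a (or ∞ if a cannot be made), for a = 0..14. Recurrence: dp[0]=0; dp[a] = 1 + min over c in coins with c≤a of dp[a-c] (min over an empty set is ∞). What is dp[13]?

 a  0  1  2  3  4  5  6  7  8  9 10 11 12 13 14
dp  0  -  1  -  2  1  3  2  4  3  1  4  2  1  3
(- denotes ∞ / unreachable)

1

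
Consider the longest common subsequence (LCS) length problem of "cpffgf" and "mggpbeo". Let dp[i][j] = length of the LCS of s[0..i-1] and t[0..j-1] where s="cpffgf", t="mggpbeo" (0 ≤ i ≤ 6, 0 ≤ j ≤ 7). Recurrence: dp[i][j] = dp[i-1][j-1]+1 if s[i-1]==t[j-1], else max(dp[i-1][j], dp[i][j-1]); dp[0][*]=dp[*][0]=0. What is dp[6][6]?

   ''  m  g  g  p  b  e  o
''  0  0  0  0  0  0  0  0
 c  0  0  0  0  0  0  0  0
 p  0  0  0  0  1  1  1  1
 f  0  0  0  0  1  1  1  1
 f  0  0  0  0  1  1  1  1
 g  0  0  1  1  1  1  1  1
 f  0  0  1  1  1  1  1  1

1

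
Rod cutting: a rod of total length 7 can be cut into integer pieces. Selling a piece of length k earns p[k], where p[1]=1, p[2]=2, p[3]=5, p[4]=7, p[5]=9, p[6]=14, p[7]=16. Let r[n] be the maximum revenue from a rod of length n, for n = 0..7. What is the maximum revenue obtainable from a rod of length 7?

16

   n    0    1    2    3    4    5    6    7
r[n]    0    1    2    5    7    9   14   16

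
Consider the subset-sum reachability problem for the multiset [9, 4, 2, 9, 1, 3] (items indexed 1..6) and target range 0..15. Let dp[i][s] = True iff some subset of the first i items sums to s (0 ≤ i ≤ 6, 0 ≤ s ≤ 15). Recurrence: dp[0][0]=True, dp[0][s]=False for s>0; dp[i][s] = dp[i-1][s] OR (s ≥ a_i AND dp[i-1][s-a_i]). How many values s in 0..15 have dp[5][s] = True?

15

i\s   0   1   2   3   4   5   6   7   8   9  10  11  12  13  14  15
  0   T   F   F   F   F   F   F   F   F   F   F   F   F   F   F   F
  1   T   F   F   F   F   F   F   F   F   T   F   F   F   F   F   F
  2   T   F   F   F   T   F   F   F   F   T   F   F   F   T   F   F
  3   T   F   T   F   T   F   T   F   F   T   F   T   F   T   F   T
  4   T   F   T   F   T   F   T   F   F   T   F   T   F   T   F   T
  5   T   T   T   T   T   T   T   T   F   T   T   T   T   T   T   T
  6   T   T   T   T   T   T   T   T   T   T   T   T   T   T   T   T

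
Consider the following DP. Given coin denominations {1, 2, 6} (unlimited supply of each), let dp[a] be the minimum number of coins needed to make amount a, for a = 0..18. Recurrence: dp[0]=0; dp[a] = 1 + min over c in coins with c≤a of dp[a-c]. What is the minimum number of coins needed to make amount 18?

3

 a  0  1  2  3  4  5  6  7  8  9 10 11 12 13 14 15 16 17 18
dp  0  1  1  2  2  3  1  2  2  3  3  4  2  3  3  4  4  5  3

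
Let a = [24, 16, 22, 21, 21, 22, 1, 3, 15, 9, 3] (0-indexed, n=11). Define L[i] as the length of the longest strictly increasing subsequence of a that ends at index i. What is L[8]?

3

   i    0    1    2    3    4    5    6    7    8    9   10
a[i]   24   16   22   21   21   22    1    3   15    9    3
L[i]    1    1    2    2    2    3    1    2    3    3    2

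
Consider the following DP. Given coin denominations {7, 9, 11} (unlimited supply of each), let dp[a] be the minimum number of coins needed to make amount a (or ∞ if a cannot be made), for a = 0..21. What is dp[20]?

2

 a  0  1  2  3  4  5  6  7  8  9 10 11 12 13 14 15 16 17 18 19 20 21
dp  0  -  -  -  -  -  -  1  -  1  -  1  -  -  2  -  2  -  2  -  2  3
(- denotes ∞ / unreachable)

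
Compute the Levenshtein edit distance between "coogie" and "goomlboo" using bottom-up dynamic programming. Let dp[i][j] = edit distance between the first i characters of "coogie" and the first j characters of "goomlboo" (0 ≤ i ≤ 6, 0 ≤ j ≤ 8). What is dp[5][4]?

   ''  g  o  o  m  l  b  o  o
''  0  1  2  3  4  5  6  7  8
 c  1  1  2  3  4  5  6  7  8
 o  2  2  1  2  3  4  5  6  7
 o  3  3  2  1  2  3  4  5  6
 g  4  3  3  2  2  3  4  5  6
 i  5  4  4  3  3  3  4  5  6
 e  6  5  5  4  4  4  4  5  6

3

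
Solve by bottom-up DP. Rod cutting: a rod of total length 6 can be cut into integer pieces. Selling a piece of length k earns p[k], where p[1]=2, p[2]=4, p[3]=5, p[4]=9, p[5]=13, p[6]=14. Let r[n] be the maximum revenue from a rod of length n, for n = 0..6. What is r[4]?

   n    0    1    2    3    4    5    6
r[n]    0    2    4    6    9   13   15

9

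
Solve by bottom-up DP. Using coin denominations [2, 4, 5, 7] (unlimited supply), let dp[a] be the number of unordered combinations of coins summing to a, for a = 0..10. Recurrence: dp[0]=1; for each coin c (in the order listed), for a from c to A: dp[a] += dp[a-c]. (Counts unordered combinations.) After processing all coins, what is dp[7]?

after  coin     0     1     2     3     4     5     6     7     8     9    10
          2     1     0     1     0     1     0     1     0     1     0     1
          4     1     0     1     0     2     0     2     0     3     0     3
          5     1     0     1     0     2     1     2     1     3     2     4
          7     1     0     1     0     2     1     2     2     3     3     4

2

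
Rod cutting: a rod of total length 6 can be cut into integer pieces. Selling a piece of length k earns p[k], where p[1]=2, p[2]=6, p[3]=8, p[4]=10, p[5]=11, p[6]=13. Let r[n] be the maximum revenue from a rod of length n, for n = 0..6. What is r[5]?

   n    0    1    2    3    4    5    6
r[n]    0    2    6    8   12   14   18

14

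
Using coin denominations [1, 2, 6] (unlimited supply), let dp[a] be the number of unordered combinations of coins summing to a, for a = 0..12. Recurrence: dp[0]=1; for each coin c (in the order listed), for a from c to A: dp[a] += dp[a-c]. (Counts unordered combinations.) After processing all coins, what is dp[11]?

9

after  coin     0     1     2     3     4     5     6     7     8     9    10    11    12
          1     1     1     1     1     1     1     1     1     1     1     1     1     1
          2     1     1     2     2     3     3     4     4     5     5     6     6     7
          6     1     1     2     2     3     3     5     5     7     7     9     9    12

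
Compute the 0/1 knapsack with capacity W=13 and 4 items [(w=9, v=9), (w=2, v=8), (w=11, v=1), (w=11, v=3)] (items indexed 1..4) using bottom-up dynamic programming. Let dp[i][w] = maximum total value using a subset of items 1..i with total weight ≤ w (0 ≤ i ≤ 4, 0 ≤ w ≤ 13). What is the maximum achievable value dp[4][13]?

17

i\w   0   1   2   3   4   5   6   7   8   9  10  11  12  13
  0   0   0   0   0   0   0   0   0   0   0   0   0   0   0
  1   0   0   0   0   0   0   0   0   0   9   9   9   9   9
  2   0   0   8   8   8   8   8   8   8   9   9  17  17  17
  3   0   0   8   8   8   8   8   8   8   9   9  17  17  17
  4   0   0   8   8   8   8   8   8   8   9   9  17  17  17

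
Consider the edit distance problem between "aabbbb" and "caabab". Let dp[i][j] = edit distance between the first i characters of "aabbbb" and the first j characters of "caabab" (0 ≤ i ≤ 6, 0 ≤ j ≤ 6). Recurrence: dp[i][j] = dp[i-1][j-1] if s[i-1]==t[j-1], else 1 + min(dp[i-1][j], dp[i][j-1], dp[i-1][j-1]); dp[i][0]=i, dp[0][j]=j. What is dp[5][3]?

   ''  c  a  a  b  a  b
''  0  1  2  3  4  5  6
 a  1  1  1  2  3  4  5
 a  2  2  1  1  2  3  4
 b  3  3  2  2  1  2  3
 b  4  4  3  3  2  2  2
 b  5  5  4  4  3  3  2
 b  6  6  5  5  4  4  3

4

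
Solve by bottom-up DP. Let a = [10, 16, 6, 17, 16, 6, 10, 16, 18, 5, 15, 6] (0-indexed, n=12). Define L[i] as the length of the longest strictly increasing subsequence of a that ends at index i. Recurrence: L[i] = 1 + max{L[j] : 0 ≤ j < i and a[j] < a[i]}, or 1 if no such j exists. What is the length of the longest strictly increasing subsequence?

4

   i    0    1    2    3    4    5    6    7    8    9   10   11
a[i]   10   16    6   17   16    6   10   16   18    5   15    6
L[i]    1    2    1    3    2    1    2    3    4    1    3    2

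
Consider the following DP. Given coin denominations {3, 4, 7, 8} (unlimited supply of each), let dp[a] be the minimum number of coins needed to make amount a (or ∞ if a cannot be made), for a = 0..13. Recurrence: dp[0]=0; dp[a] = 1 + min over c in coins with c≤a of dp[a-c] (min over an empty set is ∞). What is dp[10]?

2

 a  0  1  2  3  4  5  6  7  8  9 10 11 12 13
dp  0  -  -  1  1  -  2  1  1  3  2  2  2  3
(- denotes ∞ / unreachable)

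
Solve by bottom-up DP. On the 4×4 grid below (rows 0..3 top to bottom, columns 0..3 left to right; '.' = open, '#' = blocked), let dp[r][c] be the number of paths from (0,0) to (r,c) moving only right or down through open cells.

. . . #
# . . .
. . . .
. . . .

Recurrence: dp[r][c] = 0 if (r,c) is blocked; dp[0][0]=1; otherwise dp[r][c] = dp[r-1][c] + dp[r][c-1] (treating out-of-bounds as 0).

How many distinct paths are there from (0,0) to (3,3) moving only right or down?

9

r\c   0   1   2   3
  0   1   1   1   0
  1   0   1   2   2
  2   0   1   3   5
  3   0   1   4   9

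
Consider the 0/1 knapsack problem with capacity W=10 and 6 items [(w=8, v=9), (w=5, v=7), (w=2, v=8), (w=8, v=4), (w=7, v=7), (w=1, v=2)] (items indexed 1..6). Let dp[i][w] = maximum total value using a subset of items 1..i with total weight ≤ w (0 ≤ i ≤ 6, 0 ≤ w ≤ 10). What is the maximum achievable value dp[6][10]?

i\w   0   1   2   3   4   5   6   7   8   9  10
  0   0   0   0   0   0   0   0   0   0   0   0
  1   0   0   0   0   0   0   0   0   9   9   9
  2   0   0   0   0   0   7   7   7   9   9   9
  3   0   0   8   8   8   8   8  15  15  15  17
  4   0   0   8   8   8   8   8  15  15  15  17
  5   0   0   8   8   8   8   8  15  15  15  17
  6   0   2   8  10  10  10  10  15  17  17  17

17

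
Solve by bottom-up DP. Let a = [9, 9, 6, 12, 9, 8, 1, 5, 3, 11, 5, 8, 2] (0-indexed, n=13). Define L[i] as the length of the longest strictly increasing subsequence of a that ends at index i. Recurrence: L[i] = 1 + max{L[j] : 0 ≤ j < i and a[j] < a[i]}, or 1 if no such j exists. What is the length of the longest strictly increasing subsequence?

   i    0    1    2    3    4    5    6    7    8    9   10   11   12
a[i]    9    9    6   12    9    8    1    5    3   11    5    8    2
L[i]    1    1    1    2    2    2    1    2    2    3    3    4    2

4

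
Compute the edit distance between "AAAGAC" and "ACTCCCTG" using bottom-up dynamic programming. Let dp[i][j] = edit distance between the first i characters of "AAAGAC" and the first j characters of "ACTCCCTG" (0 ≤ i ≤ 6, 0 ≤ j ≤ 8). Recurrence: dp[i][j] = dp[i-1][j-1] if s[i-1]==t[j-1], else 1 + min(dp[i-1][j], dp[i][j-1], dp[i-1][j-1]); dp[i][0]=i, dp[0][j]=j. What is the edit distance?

   ''  A  C  T  C  C  C  T  G
''  0  1  2  3  4  5  6  7  8
 A  1  0  1  2  3  4  5  6  7
 A  2  1  1  2  3  4  5  6  7
 A  3  2  2  2  3  4  5  6  7
 G  4  3  3  3  3  4  5  6  6
 A  5  4  4  4  4  4  5  6  7
 C  6  5  4  5  4  4  4  5  6

6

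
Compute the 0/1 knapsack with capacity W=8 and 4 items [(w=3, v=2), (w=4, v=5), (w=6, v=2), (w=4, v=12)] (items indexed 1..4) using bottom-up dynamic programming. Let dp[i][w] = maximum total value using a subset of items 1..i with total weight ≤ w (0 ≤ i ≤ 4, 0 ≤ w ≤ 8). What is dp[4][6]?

i\w   0   1   2   3   4   5   6   7   8
  0   0   0   0   0   0   0   0   0   0
  1   0   0   0   2   2   2   2   2   2
  2   0   0   0   2   5   5   5   7   7
  3   0   0   0   2   5   5   5   7   7
  4   0   0   0   2  12  12  12  14  17

12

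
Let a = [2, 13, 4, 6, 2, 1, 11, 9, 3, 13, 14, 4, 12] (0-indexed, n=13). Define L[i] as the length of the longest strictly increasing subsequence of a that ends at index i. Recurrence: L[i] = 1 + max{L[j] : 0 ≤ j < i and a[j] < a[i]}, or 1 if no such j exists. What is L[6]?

   i    0    1    2    3    4    5    6    7    8    9   10   11   12
a[i]    2   13    4    6    2    1   11    9    3   13   14    4   12
L[i]    1    2    2    3    1    1    4    4    2    5    6    3    5

4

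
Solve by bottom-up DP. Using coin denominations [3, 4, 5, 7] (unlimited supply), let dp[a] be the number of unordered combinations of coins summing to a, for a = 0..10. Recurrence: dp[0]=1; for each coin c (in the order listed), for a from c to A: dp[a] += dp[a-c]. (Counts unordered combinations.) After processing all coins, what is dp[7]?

after  coin     0     1     2     3     4     5     6     7     8     9    10
          3     1     0     0     1     0     0     1     0     0     1     0
          4     1     0     0     1     1     0     1     1     1     1     1
          5     1     0     0     1     1     1     1     1     2     2     2
          7     1     0     0     1     1     1     1     2     2     2     3

2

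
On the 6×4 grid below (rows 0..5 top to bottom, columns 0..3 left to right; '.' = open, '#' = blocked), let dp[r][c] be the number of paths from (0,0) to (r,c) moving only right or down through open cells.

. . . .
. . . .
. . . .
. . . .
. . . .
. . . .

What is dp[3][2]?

r\c   0   1   2   3
  0   1   1   1   1
  1   1   2   3   4
  2   1   3   6  10
  3   1   4  10  20
  4   1   5  15  35
  5   1   6  21  56

10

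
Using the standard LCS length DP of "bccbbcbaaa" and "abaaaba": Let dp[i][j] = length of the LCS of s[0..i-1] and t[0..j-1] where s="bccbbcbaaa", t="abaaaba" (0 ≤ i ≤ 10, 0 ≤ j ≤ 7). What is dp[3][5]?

1

   ''  a  b  a  a  a  b  a
''  0  0  0  0  0  0  0  0
 b  0  0  1  1  1  1  1  1
 c  0  0  1  1  1  1  1  1
 c  0  0  1  1  1  1  1  1
 b  0  0  1  1  1  1  2  2
 b  0  0  1  1  1  1  2  2
 c  0  0  1  1  1  1  2  2
 b  0  0  1  1  1  1  2  2
 a  0  1  1  2  2  2  2  3
 a  0  1  1  2  3  3  3  3
 a  0  1  1  2  3  4  4  4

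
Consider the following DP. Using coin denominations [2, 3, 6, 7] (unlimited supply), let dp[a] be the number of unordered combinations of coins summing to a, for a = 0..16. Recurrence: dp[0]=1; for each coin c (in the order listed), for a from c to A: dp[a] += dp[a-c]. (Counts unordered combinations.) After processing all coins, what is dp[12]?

7

after  coin     0     1     2     3     4     5     6     7     8     9    10    11    12    13    14    15    16
          2     1     0     1     0     1     0     1     0     1     0     1     0     1     0     1     0     1
          3     1     0     1     1     1     1     2     1     2     2     2     2     3     2     3     3     3
          6     1     0     1     1     1     1     3     1     3     3     3     3     6     3     6     6     6
          7     1     0     1     1     1     1     3     2     3     4     4     4     7     6     8     9    10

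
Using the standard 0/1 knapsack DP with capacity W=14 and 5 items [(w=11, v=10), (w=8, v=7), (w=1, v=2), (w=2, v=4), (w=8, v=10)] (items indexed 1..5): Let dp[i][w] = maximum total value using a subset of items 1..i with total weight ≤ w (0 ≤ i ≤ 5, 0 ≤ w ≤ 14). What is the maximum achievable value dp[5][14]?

16

i\w   0   1   2   3   4   5   6   7   8   9  10  11  12  13  14
  0   0   0   0   0   0   0   0   0   0   0   0   0   0   0   0
  1   0   0   0   0   0   0   0   0   0   0   0  10  10  10  10
  2   0   0   0   0   0   0   0   0   7   7   7  10  10  10  10
  3   0   2   2   2   2   2   2   2   7   9   9  10  12  12  12
  4   0   2   4   6   6   6   6   6   7   9  11  13  13  14  16
  5   0   2   4   6   6   6   6   6  10  12  14  16  16  16  16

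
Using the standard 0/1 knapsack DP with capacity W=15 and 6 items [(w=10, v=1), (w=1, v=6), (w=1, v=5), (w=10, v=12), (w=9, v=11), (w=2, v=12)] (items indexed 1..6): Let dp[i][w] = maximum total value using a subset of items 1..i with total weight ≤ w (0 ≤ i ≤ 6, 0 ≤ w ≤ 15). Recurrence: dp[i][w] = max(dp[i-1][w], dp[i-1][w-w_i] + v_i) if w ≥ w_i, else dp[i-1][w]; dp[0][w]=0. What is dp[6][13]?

34

i\w   0   1   2   3   4   5   6   7   8   9  10  11  12  13  14  15
  0   0   0   0   0   0   0   0   0   0   0   0   0   0   0   0   0
  1   0   0   0   0   0   0   0   0   0   0   1   1   1   1   1   1
  2   0   6   6   6   6   6   6   6   6   6   6   7   7   7   7   7
  3   0   6  11  11  11  11  11  11  11  11  11  11  12  12  12  12
  4   0   6  11  11  11  11  11  11  11  11  12  18  23  23  23  23
  5   0   6  11  11  11  11  11  11  11  11  17  22  23  23  23  23
  6   0   6  12  18  23  23  23  23  23  23  23  23  29  34  35  35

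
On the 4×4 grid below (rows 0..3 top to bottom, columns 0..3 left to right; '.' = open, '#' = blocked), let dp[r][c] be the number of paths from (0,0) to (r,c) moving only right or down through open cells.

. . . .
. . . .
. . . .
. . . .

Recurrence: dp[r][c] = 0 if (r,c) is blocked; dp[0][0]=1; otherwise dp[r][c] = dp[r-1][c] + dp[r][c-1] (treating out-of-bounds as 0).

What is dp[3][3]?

r\c   0   1   2   3
  0   1   1   1   1
  1   1   2   3   4
  2   1   3   6  10
  3   1   4  10  20

20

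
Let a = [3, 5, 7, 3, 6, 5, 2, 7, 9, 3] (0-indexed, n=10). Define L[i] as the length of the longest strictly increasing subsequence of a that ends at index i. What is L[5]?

2

   i    0    1    2    3    4    5    6    7    8    9
a[i]    3    5    7    3    6    5    2    7    9    3
L[i]    1    2    3    1    3    2    1    4    5    2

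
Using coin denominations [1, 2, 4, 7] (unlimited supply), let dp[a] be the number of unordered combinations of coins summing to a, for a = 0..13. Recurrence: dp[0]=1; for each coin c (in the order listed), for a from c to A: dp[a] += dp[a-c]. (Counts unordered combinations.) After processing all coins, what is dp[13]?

after  coin     0     1     2     3     4     5     6     7     8     9    10    11    12    13
          1     1     1     1     1     1     1     1     1     1     1     1     1     1     1
          2     1     1     2     2     3     3     4     4     5     5     6     6     7     7
          4     1     1     2     2     4     4     6     6     9     9    12    12    16    16
          7     1     1     2     2     4     4     6     7    10    11    14    16    20    22

22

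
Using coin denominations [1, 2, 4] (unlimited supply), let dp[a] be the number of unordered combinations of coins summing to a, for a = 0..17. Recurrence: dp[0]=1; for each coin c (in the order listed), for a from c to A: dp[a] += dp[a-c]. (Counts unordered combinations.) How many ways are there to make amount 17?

after  coin     0     1     2     3     4     5     6     7     8     9    10    11    12    13    14    15    16    17
          1     1     1     1     1     1     1     1     1     1     1     1     1     1     1     1     1     1     1
          2     1     1     2     2     3     3     4     4     5     5     6     6     7     7     8     8     9     9
          4     1     1     2     2     4     4     6     6     9     9    12    12    16    16    20    20    25    25

25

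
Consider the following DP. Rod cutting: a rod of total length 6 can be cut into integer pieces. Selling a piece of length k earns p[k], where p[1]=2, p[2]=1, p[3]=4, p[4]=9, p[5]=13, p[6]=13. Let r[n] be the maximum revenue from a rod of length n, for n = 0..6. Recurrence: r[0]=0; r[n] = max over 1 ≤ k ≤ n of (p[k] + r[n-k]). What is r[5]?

   n    0    1    2    3    4    5    6
r[n]    0    2    4    6    9   13   15

13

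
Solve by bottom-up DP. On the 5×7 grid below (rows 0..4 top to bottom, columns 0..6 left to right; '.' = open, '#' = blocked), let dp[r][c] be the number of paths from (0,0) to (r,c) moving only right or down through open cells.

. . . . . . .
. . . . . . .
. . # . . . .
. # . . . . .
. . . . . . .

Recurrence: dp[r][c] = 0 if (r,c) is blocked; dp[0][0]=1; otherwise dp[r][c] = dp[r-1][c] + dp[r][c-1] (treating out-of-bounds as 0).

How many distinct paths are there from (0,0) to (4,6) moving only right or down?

96

r\c   0   1   2   3   4   5   6
  0   1   1   1   1   1   1   1
  1   1   2   3   4   5   6   7
  2   1   3   0   4   9  15  22
  3   1   0   0   4  13  28  50
  4   1   1   1   5  18  46  96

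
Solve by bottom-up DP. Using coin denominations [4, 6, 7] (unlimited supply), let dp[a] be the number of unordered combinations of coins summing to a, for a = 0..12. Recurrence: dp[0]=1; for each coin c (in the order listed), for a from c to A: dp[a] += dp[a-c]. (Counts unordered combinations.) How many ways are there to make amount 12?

2

after  coin     0     1     2     3     4     5     6     7     8     9    10    11    12
          4     1     0     0     0     1     0     0     0     1     0     0     0     1
          6     1     0     0     0     1     0     1     0     1     0     1     0     2
          7     1     0     0     0     1     0     1     1     1     0     1     1     2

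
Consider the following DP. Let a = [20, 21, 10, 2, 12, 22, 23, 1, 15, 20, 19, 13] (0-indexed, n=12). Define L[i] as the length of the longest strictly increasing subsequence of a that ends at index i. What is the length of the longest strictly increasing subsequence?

4

   i    0    1    2    3    4    5    6    7    8    9   10   11
a[i]   20   21   10    2   12   22   23    1   15   20   19   13
L[i]    1    2    1    1    2    3    4    1    3    4    4    3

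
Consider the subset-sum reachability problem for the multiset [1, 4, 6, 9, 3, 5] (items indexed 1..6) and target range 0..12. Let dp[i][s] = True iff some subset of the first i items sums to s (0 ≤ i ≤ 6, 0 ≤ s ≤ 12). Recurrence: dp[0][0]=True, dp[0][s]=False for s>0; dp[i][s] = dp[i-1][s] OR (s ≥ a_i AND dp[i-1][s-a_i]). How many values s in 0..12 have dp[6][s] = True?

i\s   0   1   2   3   4   5   6   7   8   9  10  11  12
  0   T   F   F   F   F   F   F   F   F   F   F   F   F
  1   T   T   F   F   F   F   F   F   F   F   F   F   F
  2   T   T   F   F   T   T   F   F   F   F   F   F   F
  3   T   T   F   F   T   T   T   T   F   F   T   T   F
  4   T   T   F   F   T   T   T   T   F   T   T   T   F
  5   T   T   F   T   T   T   T   T   T   T   T   T   T
  6   T   T   F   T   T   T   T   T   T   T   T   T   T

12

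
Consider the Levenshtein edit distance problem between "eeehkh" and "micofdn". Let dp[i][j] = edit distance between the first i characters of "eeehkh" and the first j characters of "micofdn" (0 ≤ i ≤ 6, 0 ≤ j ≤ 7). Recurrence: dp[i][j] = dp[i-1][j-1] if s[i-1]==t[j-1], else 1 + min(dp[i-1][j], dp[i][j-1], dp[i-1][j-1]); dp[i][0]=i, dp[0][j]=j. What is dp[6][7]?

7

   ''  m  i  c  o  f  d  n
''  0  1  2  3  4  5  6  7
 e  1  1  2  3  4  5  6  7
 e  2  2  2  3  4  5  6  7
 e  3  3  3  3  4  5  6  7
 h  4  4  4  4  4  5  6  7
 k  5  5  5  5  5  5  6  7
 h  6  6  6  6  6  6  6  7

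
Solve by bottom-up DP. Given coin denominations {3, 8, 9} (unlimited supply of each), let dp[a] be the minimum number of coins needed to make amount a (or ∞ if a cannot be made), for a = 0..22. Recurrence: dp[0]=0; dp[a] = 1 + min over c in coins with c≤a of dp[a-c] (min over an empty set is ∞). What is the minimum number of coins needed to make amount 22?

4

 a  0  1  2  3  4  5  6  7  8  9 10 11 12 13 14 15 16 17 18 19 20 21 22
dp  0  -  -  1  -  -  2  -  1  1  -  2  2  -  3  3  2  2  2  3  3  3  4
(- denotes ∞ / unreachable)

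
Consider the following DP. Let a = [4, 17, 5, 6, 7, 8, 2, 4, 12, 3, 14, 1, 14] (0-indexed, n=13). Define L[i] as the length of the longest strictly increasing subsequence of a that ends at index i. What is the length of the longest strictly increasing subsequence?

   i    0    1    2    3    4    5    6    7    8    9   10   11   12
a[i]    4   17    5    6    7    8    2    4   12    3   14    1   14
L[i]    1    2    2    3    4    5    1    2    6    2    7    1    7

7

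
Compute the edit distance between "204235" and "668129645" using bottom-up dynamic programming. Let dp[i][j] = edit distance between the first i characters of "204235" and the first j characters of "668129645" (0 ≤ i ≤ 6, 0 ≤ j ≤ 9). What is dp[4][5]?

4

   ''  6  6  8  1  2  9  6  4  5
''  0  1  2  3  4  5  6  7  8  9
 2  1  1  2  3  4  4  5  6  7  8
 0  2  2  2  3  4  5  5  6  7  8
 4  3  3  3  3  4  5  6  6  6  7
 2  4  4  4  4  4  4  5  6  7  7
 3  5  5  5  5  5  5  5  6  7  8
 5  6  6  6  6  6  6  6  6  7  7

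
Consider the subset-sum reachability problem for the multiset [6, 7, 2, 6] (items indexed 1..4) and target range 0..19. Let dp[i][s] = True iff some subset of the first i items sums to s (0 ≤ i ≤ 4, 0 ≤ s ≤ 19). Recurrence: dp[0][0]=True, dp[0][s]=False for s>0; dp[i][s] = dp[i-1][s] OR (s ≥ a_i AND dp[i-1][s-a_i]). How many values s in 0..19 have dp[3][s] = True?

i\s   0   1   2   3   4   5   6   7   8   9  10  11  12  13  14  15  16  17  18  19
  0   T   F   F   F   F   F   F   F   F   F   F   F   F   F   F   F   F   F   F   F
  1   T   F   F   F   F   F   T   F   F   F   F   F   F   F   F   F   F   F   F   F
  2   T   F   F   F   F   F   T   T   F   F   F   F   F   T   F   F   F   F   F   F
  3   T   F   T   F   F   F   T   T   T   T   F   F   F   T   F   T   F   F   F   F
  4   T   F   T   F   F   F   T   T   T   T   F   F   T   T   T   T   F   F   F   T

8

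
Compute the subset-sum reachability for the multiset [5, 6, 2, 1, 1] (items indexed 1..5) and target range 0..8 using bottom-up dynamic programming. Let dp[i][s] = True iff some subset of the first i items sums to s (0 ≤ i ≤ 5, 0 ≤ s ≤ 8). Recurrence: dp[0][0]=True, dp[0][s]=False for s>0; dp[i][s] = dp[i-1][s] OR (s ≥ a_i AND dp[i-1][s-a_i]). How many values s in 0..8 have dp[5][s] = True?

i\s   0   1   2   3   4   5   6   7   8
  0   T   F   F   F   F   F   F   F   F
  1   T   F   F   F   F   T   F   F   F
  2   T   F   F   F   F   T   T   F   F
  3   T   F   T   F   F   T   T   T   T
  4   T   T   T   T   F   T   T   T   T
  5   T   T   T   T   T   T   T   T   T

9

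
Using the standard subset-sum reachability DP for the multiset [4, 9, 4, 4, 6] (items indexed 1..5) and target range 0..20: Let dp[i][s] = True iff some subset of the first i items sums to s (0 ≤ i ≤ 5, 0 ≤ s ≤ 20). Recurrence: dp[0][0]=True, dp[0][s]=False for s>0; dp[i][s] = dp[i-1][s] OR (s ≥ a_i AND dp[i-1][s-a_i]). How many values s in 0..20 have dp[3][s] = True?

i\s   0   1   2   3   4   5   6   7   8   9  10  11  12  13  14  15  16  17  18  19  20
  0   T   F   F   F   F   F   F   F   F   F   F   F   F   F   F   F   F   F   F   F   F
  1   T   F   F   F   T   F   F   F   F   F   F   F   F   F   F   F   F   F   F   F   F
  2   T   F   F   F   T   F   F   F   F   T   F   F   F   T   F   F   F   F   F   F   F
  3   T   F   F   F   T   F   F   F   T   T   F   F   F   T   F   F   F   T   F   F   F
  4   T   F   F   F   T   F   F   F   T   T   F   F   T   T   F   F   F   T   F   F   F
  5   T   F   F   F   T   F   T   F   T   T   T   F   T   T   T   T   F   T   T   T   F

6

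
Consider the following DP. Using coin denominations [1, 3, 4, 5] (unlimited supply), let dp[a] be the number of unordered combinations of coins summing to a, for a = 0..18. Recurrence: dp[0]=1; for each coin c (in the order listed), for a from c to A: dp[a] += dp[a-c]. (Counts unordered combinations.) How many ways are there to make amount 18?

40

after  coin     0     1     2     3     4     5     6     7     8     9    10    11    12    13    14    15    16    17    18
          1     1     1     1     1     1     1     1     1     1     1     1     1     1     1     1     1     1     1     1
          3     1     1     1     2     2     2     3     3     3     4     4     4     5     5     5     6     6     6     7
          4     1     1     1     2     3     3     4     5     6     7     8     9    11    12    13    15    17    18    20
          5     1     1     1     2     3     4     5     6     8    10    12    14    17    20    23    27    31    35    40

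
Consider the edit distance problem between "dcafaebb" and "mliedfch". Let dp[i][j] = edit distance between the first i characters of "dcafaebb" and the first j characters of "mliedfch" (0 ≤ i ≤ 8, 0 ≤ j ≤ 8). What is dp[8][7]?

   ''  m  l  i  e  d  f  c  h
''  0  1  2  3  4  5  6  7  8
 d  1  1  2  3  4  4  5  6  7
 c  2  2  2  3  4  5  5  5  6
 a  3  3  3  3  4  5  6  6  6
 f  4  4  4  4  4  5  5  6  7
 a  5  5  5  5  5  5  6  6  7
 e  6  6  6  6  5  6  6  7  7
 b  7  7  7  7  6  6  7  7  8
 b  8  8  8  8  7  7  7  8  8

8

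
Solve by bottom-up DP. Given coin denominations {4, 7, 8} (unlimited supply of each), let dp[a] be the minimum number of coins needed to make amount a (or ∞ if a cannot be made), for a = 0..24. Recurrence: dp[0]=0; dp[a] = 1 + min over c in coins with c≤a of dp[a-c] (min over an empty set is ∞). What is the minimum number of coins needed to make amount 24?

 a  0  1  2  3  4  5  6  7  8  9 10 11 12 13 14 15 16 17 18 19 20 21 22 23 24
dp  0  -  -  -  1  -  -  1  1  -  -  2  2  -  2  2  2  -  3  3  3  3  3  3  3
(- denotes ∞ / unreachable)

3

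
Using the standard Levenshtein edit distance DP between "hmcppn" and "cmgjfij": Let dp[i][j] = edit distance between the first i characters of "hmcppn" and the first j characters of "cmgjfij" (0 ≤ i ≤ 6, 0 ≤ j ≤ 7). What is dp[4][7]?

   ''  c  m  g  j  f  i  j
''  0  1  2  3  4  5  6  7
 h  1  1  2  3  4  5  6  7
 m  2  2  1  2  3  4  5  6
 c  3  2  2  2  3  4  5  6
 p  4  3  3  3  3  4  5  6
 p  5  4  4  4  4  4  5  6
 n  6  5  5  5  5  5  5  6

6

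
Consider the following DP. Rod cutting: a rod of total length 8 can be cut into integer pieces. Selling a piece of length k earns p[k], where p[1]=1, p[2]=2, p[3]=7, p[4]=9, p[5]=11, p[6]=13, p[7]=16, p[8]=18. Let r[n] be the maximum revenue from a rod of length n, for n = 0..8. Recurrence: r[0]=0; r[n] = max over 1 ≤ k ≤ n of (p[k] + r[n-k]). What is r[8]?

18

   n    0    1    2    3    4    5    6    7    8
r[n]    0    1    2    7    9   11   14   16   18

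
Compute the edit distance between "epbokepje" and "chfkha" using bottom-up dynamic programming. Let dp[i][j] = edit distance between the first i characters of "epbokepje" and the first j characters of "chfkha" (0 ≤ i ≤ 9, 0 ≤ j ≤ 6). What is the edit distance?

8

   ''  c  h  f  k  h  a
''  0  1  2  3  4  5  6
 e  1  1  2  3  4  5  6
 p  2  2  2  3  4  5  6
 b  3  3  3  3  4  5  6
 o  4  4  4  4  4  5  6
 k  5  5  5  5  4  5  6
 e  6  6  6  6  5  5  6
 p  7  7  7  7  6  6  6
 j  8  8  8  8  7  7  7
 e  9  9  9  9  8  8  8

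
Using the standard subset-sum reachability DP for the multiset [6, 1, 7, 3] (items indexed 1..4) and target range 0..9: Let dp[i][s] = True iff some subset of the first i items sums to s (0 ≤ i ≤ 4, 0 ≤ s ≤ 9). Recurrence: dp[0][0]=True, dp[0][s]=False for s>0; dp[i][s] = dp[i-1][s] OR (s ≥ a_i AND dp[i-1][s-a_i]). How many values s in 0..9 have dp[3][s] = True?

i\s   0   1   2   3   4   5   6   7   8   9
  0   T   F   F   F   F   F   F   F   F   F
  1   T   F   F   F   F   F   T   F   F   F
  2   T   T   F   F   F   F   T   T   F   F
  3   T   T   F   F   F   F   T   T   T   F
  4   T   T   F   T   T   F   T   T   T   T

5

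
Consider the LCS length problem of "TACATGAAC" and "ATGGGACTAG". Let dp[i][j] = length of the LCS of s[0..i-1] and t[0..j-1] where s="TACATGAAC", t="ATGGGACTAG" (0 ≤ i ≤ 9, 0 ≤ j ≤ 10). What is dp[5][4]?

   ''  A  T  G  G  G  A  C  T  A  G
''  0  0  0  0  0  0  0  0  0  0  0
 T  0  0  1  1  1  1  1  1  1  1  1
 A  0  1  1  1  1  1  2  2  2  2  2
 C  0  1  1  1  1  1  2  3  3  3  3
 A  0  1  1  1  1  1  2  3  3  4  4
 T  0  1  2  2  2  2  2  3  4  4  4
 G  0  1  2  3  3  3  3  3  4  4  5
 A  0  1  2  3  3  3  4  4  4  5  5
 A  0  1  2  3  3  3  4  4  4  5  5
 C  0  1  2  3  3  3  4  5  5  5  5

2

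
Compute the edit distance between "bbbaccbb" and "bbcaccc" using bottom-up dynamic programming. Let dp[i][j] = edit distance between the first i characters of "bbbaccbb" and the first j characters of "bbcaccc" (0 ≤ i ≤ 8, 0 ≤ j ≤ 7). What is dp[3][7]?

5

   ''  b  b  c  a  c  c  c
''  0  1  2  3  4  5  6  7
 b  1  0  1  2  3  4  5  6
 b  2  1  0  1  2  3  4  5
 b  3  2  1  1  2  3  4  5
 a  4  3  2  2  1  2  3  4
 c  5  4  3  2  2  1  2  3
 c  6  5  4  3  3  2  1  2
 b  7  6  5  4  4  3  2  2
 b  8  7  6  5  5  4  3  3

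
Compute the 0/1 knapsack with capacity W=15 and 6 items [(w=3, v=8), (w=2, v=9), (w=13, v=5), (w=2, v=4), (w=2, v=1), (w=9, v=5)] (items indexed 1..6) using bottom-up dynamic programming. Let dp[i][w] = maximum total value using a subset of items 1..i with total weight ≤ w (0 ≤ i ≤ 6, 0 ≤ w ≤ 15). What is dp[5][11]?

i\w   0   1   2   3   4   5   6   7   8   9  10  11  12  13  14  15
  0   0   0   0   0   0   0   0   0   0   0   0   0   0   0   0   0
  1   0   0   0   8   8   8   8   8   8   8   8   8   8   8   8   8
  2   0   0   9   9   9  17  17  17  17  17  17  17  17  17  17  17
  3   0   0   9   9   9  17  17  17  17  17  17  17  17  17  17  17
  4   0   0   9   9  13  17  17  21  21  21  21  21  21  21  21  21
  5   0   0   9   9  13  17  17  21  21  22  22  22  22  22  22  22
  6   0   0   9   9  13  17  17  21  21  22  22  22  22  22  22  22

22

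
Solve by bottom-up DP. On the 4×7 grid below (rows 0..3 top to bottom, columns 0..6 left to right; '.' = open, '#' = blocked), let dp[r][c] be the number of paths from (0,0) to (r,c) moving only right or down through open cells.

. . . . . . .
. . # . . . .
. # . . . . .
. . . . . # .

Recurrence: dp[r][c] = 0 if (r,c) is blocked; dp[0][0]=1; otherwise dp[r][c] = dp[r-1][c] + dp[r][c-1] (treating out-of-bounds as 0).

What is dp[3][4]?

5

r\c   0   1   2   3   4   5   6
  0   1   1   1   1   1   1   1
  1   1   2   0   1   2   3   4
  2   1   0   0   1   3   6  10
  3   1   1   1   2   5   0  10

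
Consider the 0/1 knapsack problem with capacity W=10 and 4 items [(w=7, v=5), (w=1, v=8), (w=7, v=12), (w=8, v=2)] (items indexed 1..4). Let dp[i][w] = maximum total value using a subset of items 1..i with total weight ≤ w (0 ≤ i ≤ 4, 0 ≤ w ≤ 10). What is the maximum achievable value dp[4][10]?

20

i\w   0   1   2   3   4   5   6   7   8   9  10
  0   0   0   0   0   0   0   0   0   0   0   0
  1   0   0   0   0   0   0   0   5   5   5   5
  2   0   8   8   8   8   8   8   8  13  13  13
  3   0   8   8   8   8   8   8  12  20  20  20
  4   0   8   8   8   8   8   8  12  20  20  20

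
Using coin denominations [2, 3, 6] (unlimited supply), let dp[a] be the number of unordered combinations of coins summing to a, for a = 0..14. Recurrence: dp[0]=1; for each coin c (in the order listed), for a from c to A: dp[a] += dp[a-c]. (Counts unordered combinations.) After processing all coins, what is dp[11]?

after  coin     0     1     2     3     4     5     6     7     8     9    10    11    12    13    14
          2     1     0     1     0     1     0     1     0     1     0     1     0     1     0     1
          3     1     0     1     1     1     1     2     1     2     2     2     2     3     2     3
          6     1     0     1     1     1     1     3     1     3     3     3     3     6     3     6

3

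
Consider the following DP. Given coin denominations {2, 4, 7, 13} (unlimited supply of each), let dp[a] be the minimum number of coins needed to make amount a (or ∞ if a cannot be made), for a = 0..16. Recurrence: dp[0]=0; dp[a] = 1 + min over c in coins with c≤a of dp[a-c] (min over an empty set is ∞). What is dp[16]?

 a  0  1  2  3  4  5  6  7  8  9 10 11 12 13 14 15 16
dp  0  -  1  -  1  -  2  1  2  2  3  2  3  1  2  2  3
(- denotes ∞ / unreachable)

3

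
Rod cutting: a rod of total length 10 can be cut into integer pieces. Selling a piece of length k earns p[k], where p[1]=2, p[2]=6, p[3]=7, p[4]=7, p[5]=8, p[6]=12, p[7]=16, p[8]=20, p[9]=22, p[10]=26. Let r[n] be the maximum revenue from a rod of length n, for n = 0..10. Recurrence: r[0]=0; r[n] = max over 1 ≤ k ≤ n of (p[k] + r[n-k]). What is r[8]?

24

   n    0    1    2    3    4    5    6    7    8    9   10
r[n]    0    2    6    8   12   14   18   20   24   26   30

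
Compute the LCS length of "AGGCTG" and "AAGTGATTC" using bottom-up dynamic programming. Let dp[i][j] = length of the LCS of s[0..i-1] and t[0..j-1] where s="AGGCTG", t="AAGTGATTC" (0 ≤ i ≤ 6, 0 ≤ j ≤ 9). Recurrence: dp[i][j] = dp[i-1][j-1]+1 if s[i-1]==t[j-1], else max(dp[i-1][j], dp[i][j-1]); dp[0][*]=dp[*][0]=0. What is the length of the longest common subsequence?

   ''  A  A  G  T  G  A  T  T  C
''  0  0  0  0  0  0  0  0  0  0
 A  0  1  1  1  1  1  1  1  1  1
 G  0  1  1  2  2  2  2  2  2  2
 G  0  1  1  2  2  3  3  3  3  3
 C  0  1  1  2  2  3  3  3  3  4
 T  0  1  1  2  3  3  3  4  4  4
 G  0  1  1  2  3  4  4  4  4  4

4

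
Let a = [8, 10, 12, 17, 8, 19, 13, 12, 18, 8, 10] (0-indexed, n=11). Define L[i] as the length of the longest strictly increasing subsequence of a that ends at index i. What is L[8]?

   i    0    1    2    3    4    5    6    7    8    9   10
a[i]    8   10   12   17    8   19   13   12   18    8   10
L[i]    1    2    3    4    1    5    4    3    5    1    2

5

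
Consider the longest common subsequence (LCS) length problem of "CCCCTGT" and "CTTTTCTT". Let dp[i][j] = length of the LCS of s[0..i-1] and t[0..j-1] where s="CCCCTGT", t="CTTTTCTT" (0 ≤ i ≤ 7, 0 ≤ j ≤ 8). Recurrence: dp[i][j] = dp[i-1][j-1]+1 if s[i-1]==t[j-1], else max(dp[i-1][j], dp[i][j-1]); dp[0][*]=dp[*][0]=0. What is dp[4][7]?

   ''  C  T  T  T  T  C  T  T
''  0  0  0  0  0  0  0  0  0
 C  0  1  1  1  1  1  1  1  1
 C  0  1  1  1  1  1  2  2  2
 C  0  1  1  1  1  1  2  2  2
 C  0  1  1  1  1  1  2  2  2
 T  0  1  2  2  2  2  2  3  3
 G  0  1  2  2  2  2  2  3  3
 T  0  1  2  3  3  3  3  3  4

2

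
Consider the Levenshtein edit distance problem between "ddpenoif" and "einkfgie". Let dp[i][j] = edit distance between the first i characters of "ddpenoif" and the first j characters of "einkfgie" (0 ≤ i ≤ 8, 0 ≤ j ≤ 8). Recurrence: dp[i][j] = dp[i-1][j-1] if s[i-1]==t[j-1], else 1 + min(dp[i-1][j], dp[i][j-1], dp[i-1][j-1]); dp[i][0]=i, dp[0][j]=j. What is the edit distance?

   ''  e  i  n  k  f  g  i  e
''  0  1  2  3  4  5  6  7  8
 d  1  1  2  3  4  5  6  7  8
 d  2  2  2  3  4  5  6  7  8
 p  3  3  3  3  4  5  6  7  8
 e  4  3  4  4  4  5  6  7  7
 n  5  4  4  4  5  5  6  7  8
 o  6  5  5  5  5  6  6  7  8
 i  7  6  5  6  6  6  7  6  7
 f  8  7  6  6  7  6  7  7  7

7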